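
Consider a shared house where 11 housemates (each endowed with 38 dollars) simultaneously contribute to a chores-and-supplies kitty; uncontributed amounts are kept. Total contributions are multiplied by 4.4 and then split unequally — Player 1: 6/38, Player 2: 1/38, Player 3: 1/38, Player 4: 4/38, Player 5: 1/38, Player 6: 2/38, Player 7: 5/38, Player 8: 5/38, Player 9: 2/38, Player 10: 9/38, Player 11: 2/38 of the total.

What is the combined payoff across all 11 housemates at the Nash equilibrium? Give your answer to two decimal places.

547.20 dollars

Each unit j contributes comes back to j as 4.4 × (j's share), so j prefers to contribute only if that share exceeds 1/4.4 = 0.2273; otherwise keeping the unit dominates.
Only Player 10 (9/38) clears that bar, contributing 38; the remaining 10 contribute 0. Total contributed: 38.
The chores-and-supplies kitty pays out 4.4 × 38 = 167.20 in total (split across the unequal shares, but the aggregate is all that matters for the group sum).
The 10 free-riders keep 38 each, adding 380. Group total = 380 + 167.20 = 547.20.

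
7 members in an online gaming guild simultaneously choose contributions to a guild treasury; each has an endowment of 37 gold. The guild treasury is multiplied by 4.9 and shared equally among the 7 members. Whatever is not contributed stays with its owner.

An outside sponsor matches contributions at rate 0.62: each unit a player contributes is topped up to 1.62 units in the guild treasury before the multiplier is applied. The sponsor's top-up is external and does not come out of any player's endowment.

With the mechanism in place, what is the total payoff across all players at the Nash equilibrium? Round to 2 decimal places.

2055.94 gold

The effective private return per unit is now 4.9 × 1.62 / 7 = 1.1340 > 1, so every player's dominant strategy flips to full contribution.
At the Nash equilibrium everyone contributes 37. Group total payoff = 4.9 × 1.62 × 259 = 2055.94.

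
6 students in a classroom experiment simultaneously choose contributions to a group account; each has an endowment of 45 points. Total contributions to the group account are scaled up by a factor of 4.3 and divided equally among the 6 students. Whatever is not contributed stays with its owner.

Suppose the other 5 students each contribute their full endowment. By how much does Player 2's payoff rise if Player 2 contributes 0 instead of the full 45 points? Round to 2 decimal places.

12.75 points

Switching from a contribution of 45 to 0 lets Player 2 keep an extra 45 points, but lowers the group account by 45, which costs Player 2 their own share of that drop: 4.3/6 × 45 = 32.25.
Net gain = 45 − 32.25 = 12.75. The private return per contributed unit (0.7167) is below 1, so free-riding is indeed the best response regardless of what the others do.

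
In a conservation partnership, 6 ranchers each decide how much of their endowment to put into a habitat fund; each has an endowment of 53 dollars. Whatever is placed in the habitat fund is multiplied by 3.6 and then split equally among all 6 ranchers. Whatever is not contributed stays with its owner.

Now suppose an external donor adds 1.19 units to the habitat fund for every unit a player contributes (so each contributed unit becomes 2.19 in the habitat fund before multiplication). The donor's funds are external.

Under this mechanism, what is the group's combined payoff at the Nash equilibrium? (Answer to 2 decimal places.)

2507.11 dollars

Under the mechanism each unit contributed yields 3.6 × 2.19 / 6 = 1.3140 back to its contributor per unit of net cost, which exceeds 1, making full contribution the dominant choice for everyone.
So the Nash equilibrium is full contribution by all 6; the group earns 3.6 × 2.19 × 318 = 2507.11.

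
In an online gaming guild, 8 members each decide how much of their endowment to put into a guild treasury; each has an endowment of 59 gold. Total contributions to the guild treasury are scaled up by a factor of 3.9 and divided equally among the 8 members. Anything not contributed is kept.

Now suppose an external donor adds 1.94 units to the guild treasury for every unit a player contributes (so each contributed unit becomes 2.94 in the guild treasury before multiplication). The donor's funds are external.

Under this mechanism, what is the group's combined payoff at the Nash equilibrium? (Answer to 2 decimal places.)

5411.95 gold

The effective private return per unit is now 3.9 × 2.94 / 8 = 1.4333 > 1, so every player's dominant strategy flips to full contribution.
So the Nash equilibrium is full contribution by all 8; the group earns 3.9 × 2.94 × 472 = 5411.95.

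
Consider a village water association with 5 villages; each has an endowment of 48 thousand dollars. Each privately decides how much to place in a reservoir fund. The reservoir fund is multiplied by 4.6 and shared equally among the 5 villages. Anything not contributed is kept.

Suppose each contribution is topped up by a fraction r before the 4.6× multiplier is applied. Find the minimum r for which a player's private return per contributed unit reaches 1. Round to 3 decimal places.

With matching at rate r, one contributed unit becomes (1 + r) in the reservoir fund and returns 4.6 × (1 + r) / 5 to the contributor.
Setting this equal to 1: 1 + r = 5/4.6 = 1.0870.
So the minimum matching rate is r = 1.0870 − 1 = 0.087.

0.087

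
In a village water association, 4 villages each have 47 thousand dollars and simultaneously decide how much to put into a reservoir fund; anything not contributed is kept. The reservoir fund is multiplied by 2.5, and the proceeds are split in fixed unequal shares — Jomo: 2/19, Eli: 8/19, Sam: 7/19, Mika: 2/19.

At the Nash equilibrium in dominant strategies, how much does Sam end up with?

Each unit j contributes comes back to j as 2.5 × (j's share), so j prefers to contribute only if that share exceeds 1/2.5 = 0.4000; otherwise keeping the unit dominates.
Eli alone (share 8/19) is above the threshold, contributing 47; the remaining 3 contribute 0. Total contributed: 47.
Sam keeps 47 and receives 2.5 × 47 × 7/19 = 43.29 from the reservoir fund, for a payoff of 90.29.

90.29 thousand dollars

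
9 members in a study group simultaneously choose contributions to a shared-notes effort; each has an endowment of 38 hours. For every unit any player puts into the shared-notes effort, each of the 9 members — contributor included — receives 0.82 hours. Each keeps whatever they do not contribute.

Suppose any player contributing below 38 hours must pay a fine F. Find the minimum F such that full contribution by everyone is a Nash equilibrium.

6.84 hours

Given the others contribute fully, the best deviation is to contribute 0 (any partial contribution still incurs the fine and gives up units whose private return 0.82 is below 1).
Deviating from 38 to 0 saves 38 hours but forfeits the deviator's share of the drop in the shared-notes effort: 0.82 × 38 = 31.16.
So the deviation gain is 38 − 31.16 = 6.84, and the fine must be at least 6.84 hours to wipe it out.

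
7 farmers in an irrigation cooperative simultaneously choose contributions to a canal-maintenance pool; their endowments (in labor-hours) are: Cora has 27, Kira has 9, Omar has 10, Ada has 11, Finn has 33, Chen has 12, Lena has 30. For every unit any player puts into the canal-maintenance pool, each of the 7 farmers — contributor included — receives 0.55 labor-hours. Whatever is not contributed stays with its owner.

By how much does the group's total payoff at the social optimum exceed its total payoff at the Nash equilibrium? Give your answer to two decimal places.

376.20 labor-hours

The private return per contributed unit is 0.55 < 1 for everyone, so the Nash equilibrium is zero contribution and the group total is Σ E_j = 27 + 9 + 10 + 11 + 33 + 12 + 30 = 132.
Each contributed unit returns 3.850 to the group, so the social optimum is full contribution by everyone: group total = 3.850 × 132 = 508.20.
Efficiency loss = (3.850 − 1) × 132 = 376.20.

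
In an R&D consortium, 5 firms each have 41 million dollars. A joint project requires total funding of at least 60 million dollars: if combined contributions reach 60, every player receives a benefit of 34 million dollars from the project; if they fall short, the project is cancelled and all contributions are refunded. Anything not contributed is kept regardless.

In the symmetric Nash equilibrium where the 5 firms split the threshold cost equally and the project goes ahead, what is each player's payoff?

Equal share of the threshold: 60/5 = 12.
At this profile no one gains by cutting their contribution: any cut drops the total below 60, the project is cancelled, contributions are refunded, and the deviator ends with 41, which is less than 41 − 12 + 34 = 63. Contributing more than 12 just wastes the excess. So contributing exactly 12 is a best response.
Each player's payoff: 41 − 12 + 34 = 63.

63 million dollars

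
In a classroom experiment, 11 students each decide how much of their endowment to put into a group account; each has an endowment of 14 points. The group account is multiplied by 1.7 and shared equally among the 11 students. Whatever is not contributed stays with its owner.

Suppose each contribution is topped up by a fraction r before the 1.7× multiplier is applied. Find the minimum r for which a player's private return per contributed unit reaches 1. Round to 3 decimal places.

5.471

With matching at rate r, one contributed unit becomes (1 + r) in the group account and returns 1.7 × (1 + r) / 11 to the contributor.
Setting this equal to 1: 1 + r = 11/1.7 = 6.4706.
So the minimum matching rate is r = 6.4706 − 1 = 5.471.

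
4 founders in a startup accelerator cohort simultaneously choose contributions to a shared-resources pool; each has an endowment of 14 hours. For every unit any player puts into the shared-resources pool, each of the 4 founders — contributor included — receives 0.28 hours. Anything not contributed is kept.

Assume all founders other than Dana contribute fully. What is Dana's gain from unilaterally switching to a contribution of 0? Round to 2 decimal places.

Switching from a contribution of 14 to 0 lets Dana keep an extra 14 hours, but lowers the shared-resources pool by 14, which costs Dana their own share of that drop: 0.28 × 14 = 3.92.
Net gain = 14 − 3.92 = 10.08. The private return per contributed unit (0.28) is below 1, so free-riding is indeed the best response regardless of what the others do.

10.08 hours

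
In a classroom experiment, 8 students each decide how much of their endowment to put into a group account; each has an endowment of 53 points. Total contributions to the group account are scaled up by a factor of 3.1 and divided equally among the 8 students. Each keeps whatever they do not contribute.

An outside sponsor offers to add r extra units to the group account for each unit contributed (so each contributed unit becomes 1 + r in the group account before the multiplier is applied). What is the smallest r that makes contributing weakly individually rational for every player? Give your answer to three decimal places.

With matching at rate r, one contributed unit becomes (1 + r) in the group account and returns 3.1 × (1 + r) / 8 to the contributor.
Setting this equal to 1: 1 + r = 8/3.1 = 2.5806.
So the minimum matching rate is r = 2.5806 − 1 = 1.581.

1.581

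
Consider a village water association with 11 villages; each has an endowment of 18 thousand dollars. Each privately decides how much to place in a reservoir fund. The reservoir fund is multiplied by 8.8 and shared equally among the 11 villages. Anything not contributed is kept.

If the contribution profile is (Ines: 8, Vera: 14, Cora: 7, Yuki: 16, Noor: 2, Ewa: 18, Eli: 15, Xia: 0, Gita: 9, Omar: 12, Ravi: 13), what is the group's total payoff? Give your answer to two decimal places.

1087.20 thousand dollars

Total contributed: 8 + 14 + 7 + 16 + 2 + 18 + 15 + 0 + 9 + 12 + 13 = 114; total kept: 11 × 18 − 114 = 84.
The reservoir fund pays out 8.8 × 114 = 1003.20 in aggregate.
Group total = 84 + 1003.20 = 1087.20.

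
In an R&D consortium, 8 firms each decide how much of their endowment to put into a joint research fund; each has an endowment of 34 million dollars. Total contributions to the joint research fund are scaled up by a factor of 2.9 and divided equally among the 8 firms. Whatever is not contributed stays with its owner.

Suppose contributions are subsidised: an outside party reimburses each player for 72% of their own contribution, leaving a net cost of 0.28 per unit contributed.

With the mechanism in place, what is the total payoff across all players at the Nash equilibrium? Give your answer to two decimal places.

Under the mechanism each unit contributed yields (2.9/8) / 0.28 = 1.2946 back to its contributor per unit of net cost, which exceeds 1, making full contribution the dominant choice for everyone.
At the Nash equilibrium everyone contributes 34. Group total payoff = 8 × (34 × 0.72 + 2.9 × 34) = 984.64.

984.64 million dollars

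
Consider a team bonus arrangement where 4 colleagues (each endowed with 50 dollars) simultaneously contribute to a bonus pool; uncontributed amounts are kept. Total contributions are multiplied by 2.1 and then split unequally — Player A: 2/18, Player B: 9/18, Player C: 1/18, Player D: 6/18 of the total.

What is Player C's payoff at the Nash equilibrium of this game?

55.83 dollars

A player with share s gets back 2.1·s per unit contributed, so full contribution is dominant for anyone with s > 1/2.1 = 0.4762 and zero contribution is dominant for anyone below.
The only share above 0.4762 is Player B's 9/18, contributing 50; the remaining 3 contribute 0. Total contributed: 50.
Player C keeps 50 and receives 2.1 × 50 × 1/18 = 5.83 from the bonus pool, for a payoff of 55.83.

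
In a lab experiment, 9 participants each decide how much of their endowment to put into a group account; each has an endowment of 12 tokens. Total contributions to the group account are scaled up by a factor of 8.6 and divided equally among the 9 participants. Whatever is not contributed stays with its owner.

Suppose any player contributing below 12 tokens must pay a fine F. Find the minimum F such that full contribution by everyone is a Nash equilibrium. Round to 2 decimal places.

Given the others contribute fully, the best deviation is to contribute 0 (any partial contribution still incurs the fine and gives up units whose private return 0.9556 is below 1).
Deviating from 12 to 0 saves 12 tokens but forfeits the deviator's share of the drop in the group account: 8.6/9 × 12 = 11.47.
So the deviation gain is 12 − 11.47 = 0.53, and the fine must be at least 0.53 tokens to wipe it out.

0.53 tokens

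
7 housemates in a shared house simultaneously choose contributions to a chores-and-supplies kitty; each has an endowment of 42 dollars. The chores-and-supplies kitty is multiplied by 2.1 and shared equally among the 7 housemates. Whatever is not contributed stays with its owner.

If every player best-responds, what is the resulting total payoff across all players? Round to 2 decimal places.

Each contributed unit returns 2.1/7 = 0.3000 to its contributor — below 1 — so contributing 0 is dominant for every player. At the Nash equilibrium everyone keeps their 42, and the group total is 7 × 42 = 294.

294.00 dollars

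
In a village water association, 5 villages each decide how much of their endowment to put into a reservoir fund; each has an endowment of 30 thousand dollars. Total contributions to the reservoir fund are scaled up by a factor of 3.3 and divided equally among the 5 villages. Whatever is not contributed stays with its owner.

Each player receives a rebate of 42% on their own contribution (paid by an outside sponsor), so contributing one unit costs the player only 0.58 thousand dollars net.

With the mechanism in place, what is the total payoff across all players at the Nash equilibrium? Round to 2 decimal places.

With the mechanism, a contributed unit returns (3.3/5) / 0.58 = 1.1379 per unit of net cost to the contributor — now above 1 — so contributing fully is weakly dominant for every player.
So the Nash equilibrium is full contribution by all 5; the group earns 5 × (30 × 0.42 + 3.3 × 30) = 558.00.

558.00 thousand dollars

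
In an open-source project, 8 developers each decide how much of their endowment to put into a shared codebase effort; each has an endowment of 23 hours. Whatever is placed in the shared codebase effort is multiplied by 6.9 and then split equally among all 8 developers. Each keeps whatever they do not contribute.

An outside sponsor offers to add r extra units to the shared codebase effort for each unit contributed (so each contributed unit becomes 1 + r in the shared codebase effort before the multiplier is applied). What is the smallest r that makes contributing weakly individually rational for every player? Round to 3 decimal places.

0.159

With matching at rate r, one contributed unit becomes (1 + r) in the shared codebase effort and returns 6.9 × (1 + r) / 8 to the contributor.
Setting this equal to 1: 1 + r = 8/6.9 = 1.1594.
So the minimum matching rate is r = 1.1594 − 1 = 0.159.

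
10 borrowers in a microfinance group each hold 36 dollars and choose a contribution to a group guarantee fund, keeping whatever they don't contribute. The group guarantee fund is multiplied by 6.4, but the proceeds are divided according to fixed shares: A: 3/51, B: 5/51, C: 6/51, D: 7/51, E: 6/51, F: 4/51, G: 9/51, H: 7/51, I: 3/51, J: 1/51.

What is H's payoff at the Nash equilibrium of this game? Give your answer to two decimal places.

67.62 dollars

A player with share s gets back 6.4·s per unit contributed, so full contribution is dominant for anyone with s > 1/6.4 = 0.1563 and zero contribution is dominant for anyone below.
The only share above 0.1563 is G's 9/51, contributing 36; the remaining 9 contribute 0. Total contributed: 36.
H keeps 36 and receives 6.4 × 36 × 7/51 = 31.62 from the group guarantee fund, for a payoff of 67.62.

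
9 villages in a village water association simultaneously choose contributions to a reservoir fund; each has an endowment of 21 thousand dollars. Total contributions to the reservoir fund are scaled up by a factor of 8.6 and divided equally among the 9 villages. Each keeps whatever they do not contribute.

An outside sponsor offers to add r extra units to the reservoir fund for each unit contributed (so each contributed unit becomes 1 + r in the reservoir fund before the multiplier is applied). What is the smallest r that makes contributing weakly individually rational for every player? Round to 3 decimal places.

With matching at rate r, one contributed unit becomes (1 + r) in the reservoir fund and returns 8.6 × (1 + r) / 9 to the contributor.
Setting this equal to 1: 1 + r = 9/8.6 = 1.0465.
So the minimum matching rate is r = 1.0465 − 1 = 0.047.

0.047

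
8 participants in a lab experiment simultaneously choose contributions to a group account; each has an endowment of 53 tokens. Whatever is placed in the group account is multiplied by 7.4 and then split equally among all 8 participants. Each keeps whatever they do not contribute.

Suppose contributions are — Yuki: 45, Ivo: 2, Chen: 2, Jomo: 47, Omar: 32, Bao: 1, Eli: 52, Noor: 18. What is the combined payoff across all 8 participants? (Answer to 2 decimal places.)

1697.60 tokens

Total contributed: 45 + 2 + 2 + 47 + 32 + 1 + 52 + 18 = 199; total kept: 8 × 53 − 199 = 225.
The group account pays out 7.4 × 199 = 1472.60 in aggregate.
Group total = 225 + 1472.60 = 1697.60.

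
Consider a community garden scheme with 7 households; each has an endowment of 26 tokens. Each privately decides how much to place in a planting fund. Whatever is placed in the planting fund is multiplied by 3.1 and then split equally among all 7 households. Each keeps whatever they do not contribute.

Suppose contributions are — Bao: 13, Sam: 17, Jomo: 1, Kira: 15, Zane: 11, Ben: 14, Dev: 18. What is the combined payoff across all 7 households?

368.90 tokens

Total contributed: 13 + 17 + 1 + 15 + 11 + 14 + 18 = 89; total kept: 7 × 26 − 89 = 93.
The planting fund pays out 3.1 × 89 = 275.90 in aggregate.
Group total = 93 + 275.90 = 368.90.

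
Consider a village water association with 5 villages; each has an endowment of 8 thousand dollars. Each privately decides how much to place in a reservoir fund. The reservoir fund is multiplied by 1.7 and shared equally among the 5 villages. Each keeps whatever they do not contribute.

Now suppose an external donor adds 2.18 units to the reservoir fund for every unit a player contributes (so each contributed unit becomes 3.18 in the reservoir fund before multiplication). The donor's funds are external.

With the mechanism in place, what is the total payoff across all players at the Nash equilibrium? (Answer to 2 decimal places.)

The effective private return per unit is now 1.7 × 3.18 / 5 = 1.0812 > 1, so every player's dominant strategy flips to full contribution.
So the Nash equilibrium is full contribution by all 5; the group earns 1.7 × 3.18 × 40 = 216.24.

216.24 thousand dollars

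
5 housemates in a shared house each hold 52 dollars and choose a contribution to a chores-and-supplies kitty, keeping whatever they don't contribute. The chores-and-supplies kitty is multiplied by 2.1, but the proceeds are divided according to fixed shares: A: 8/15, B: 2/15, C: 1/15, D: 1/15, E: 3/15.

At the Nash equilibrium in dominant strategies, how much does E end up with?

73.84 dollars

A player with share s gets back 2.1·s per unit contributed, so full contribution is dominant for anyone with s > 1/2.1 = 0.4762 and zero contribution is dominant for anyone below.
A alone (share 8/15) is above the threshold, contributing 52; the remaining 4 contribute 0. Total contributed: 52.
E keeps 52 and receives 2.1 × 52 × 3/15 = 21.84 from the chores-and-supplies kitty, for a payoff of 73.84.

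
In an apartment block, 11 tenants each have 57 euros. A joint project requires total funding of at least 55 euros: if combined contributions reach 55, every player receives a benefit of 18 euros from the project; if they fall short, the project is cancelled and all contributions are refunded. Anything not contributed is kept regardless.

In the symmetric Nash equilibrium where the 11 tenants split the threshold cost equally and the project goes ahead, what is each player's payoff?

70 euros

Equal share of the threshold: 55/11 = 5.
At this profile no one gains by cutting their contribution: any cut drops the total below 55, the project is cancelled, contributions are refunded, and the deviator ends with 57, which is less than 57 − 5 + 18 = 70. Contributing more than 5 just wastes the excess. So contributing exactly 5 is a best response.
Each player's payoff: 57 − 5 + 18 = 70.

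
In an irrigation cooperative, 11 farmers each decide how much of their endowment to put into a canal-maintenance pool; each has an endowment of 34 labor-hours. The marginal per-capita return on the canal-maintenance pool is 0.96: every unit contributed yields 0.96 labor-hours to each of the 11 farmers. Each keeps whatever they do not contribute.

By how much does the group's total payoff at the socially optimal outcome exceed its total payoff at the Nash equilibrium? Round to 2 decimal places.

The private return per contributed unit is 0.96 < 1, so contributing 0 is dominant for every player. At the Nash equilibrium everyone keeps their 34, and the group total is 11 × 34 = 374.
Each contributed unit returns 10.560 to the group as a whole (0.96 to each of 11 players), which exceeds 1, so the social optimum is full contribution: group total = 10.560 × 374 = 3949.44.
Efficiency loss = 3949.44 − 374 = 3575.44.

3575.44 labor-hours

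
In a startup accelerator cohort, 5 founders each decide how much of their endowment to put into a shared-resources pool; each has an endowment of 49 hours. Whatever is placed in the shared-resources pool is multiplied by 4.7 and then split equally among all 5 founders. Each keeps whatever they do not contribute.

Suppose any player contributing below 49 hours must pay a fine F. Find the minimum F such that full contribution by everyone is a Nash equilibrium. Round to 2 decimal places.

Given the others contribute fully, the best deviation is to contribute 0 (any partial contribution still incurs the fine and gives up units whose private return 0.9400 is below 1).
Deviating from 49 to 0 saves 49 hours but forfeits the deviator's share of the drop in the shared-resources pool: 4.7/5 × 49 = 46.06.
So the deviation gain is 49 − 46.06 = 2.94, and the fine must be at least 2.94 hours to wipe it out.

2.94 hours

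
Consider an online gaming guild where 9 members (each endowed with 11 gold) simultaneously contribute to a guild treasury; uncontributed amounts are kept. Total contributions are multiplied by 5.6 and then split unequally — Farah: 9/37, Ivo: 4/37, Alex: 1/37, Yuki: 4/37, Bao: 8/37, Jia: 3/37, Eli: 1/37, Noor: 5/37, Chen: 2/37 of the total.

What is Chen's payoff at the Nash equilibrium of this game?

17.66 gold

A player with share s gets back 5.6·s per unit contributed, so full contribution is dominant for anyone with s > 1/5.6 = 0.1786 and zero contribution is dominant for anyone below.
Farah and Bao clear that bar, contributing 11 each; the remaining 7 contribute 0. Total contributed: 22.
Chen keeps 11 and receives 5.6 × 22 × 2/37 = 6.66 from the guild treasury, for a payoff of 17.66.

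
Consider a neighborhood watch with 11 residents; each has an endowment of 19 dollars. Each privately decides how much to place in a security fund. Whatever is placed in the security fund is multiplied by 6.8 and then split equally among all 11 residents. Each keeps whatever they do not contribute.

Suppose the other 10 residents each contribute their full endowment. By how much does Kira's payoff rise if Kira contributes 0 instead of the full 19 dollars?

7.25 dollars

Switching from a contribution of 19 to 0 lets Kira keep an extra 19 dollars, but lowers the security fund by 19, which costs Kira their own share of that drop: 6.8/11 × 19 = 11.75.
Net gain = 19 − 11.75 = 7.25. The private return per contributed unit (0.6182) is below 1, so free-riding is indeed the best response regardless of what the others do.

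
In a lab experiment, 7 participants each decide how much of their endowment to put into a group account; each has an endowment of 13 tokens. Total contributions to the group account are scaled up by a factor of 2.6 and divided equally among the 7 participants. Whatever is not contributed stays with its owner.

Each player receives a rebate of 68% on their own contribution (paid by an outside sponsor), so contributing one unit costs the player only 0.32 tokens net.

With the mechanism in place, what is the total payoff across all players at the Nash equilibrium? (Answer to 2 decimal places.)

Under the mechanism each unit contributed yields (2.6/7) / 0.32 = 1.1607 back to its contributor per unit of net cost, which exceeds 1, making full contribution the dominant choice for everyone.
At the Nash equilibrium everyone contributes 13. Group total payoff = 7 × (13 × 0.68 + 2.6 × 13) = 298.48.

298.48 tokens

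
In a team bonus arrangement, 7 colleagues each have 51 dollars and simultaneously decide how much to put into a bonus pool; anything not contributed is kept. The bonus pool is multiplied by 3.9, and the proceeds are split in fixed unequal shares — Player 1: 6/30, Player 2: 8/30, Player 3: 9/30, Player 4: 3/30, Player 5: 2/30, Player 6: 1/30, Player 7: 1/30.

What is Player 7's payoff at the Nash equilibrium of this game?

Each unit j contributes comes back to j as 3.9 × (j's share), so j prefers to contribute only if that share exceeds 1/3.9 = 0.2564; otherwise keeping the unit dominates.
The shares above 0.2564 belong to Player 2 and Player 3, contributing 51 each; the remaining 5 contribute 0. Total contributed: 102.
Player 7 keeps 51 and receives 3.9 × 102 × 1/30 = 13.26 from the bonus pool, for a payoff of 64.26.

64.26 dollars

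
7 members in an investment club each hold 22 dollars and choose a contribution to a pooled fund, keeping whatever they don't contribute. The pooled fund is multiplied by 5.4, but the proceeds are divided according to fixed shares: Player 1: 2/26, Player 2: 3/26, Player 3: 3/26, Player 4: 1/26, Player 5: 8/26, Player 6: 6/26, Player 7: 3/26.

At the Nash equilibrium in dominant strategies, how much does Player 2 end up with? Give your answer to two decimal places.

Each unit j contributes comes back to j as 5.4 × (j's share), so j prefers to contribute only if that share exceeds 1/5.4 = 0.1852; otherwise keeping the unit dominates.
Player 5 and Player 6 clear that bar, contributing 22 each; the remaining 5 contribute 0. Total contributed: 44.
Player 2 keeps 22 and receives 5.4 × 44 × 3/26 = 27.42 from the pooled fund, for a payoff of 49.42.

49.42 dollars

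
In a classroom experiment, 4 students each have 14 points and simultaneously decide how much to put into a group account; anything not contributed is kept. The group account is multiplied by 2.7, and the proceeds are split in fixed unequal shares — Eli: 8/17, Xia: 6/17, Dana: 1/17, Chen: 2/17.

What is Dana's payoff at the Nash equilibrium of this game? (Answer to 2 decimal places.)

Player j's private return per contributed unit is 2.7 × (j's share). Contributing is weakly dominant for j when that share is at least 1/2.7 = 0.3704, and contributing 0 is dominant otherwise.
The only share above 0.3704 is Eli's 8/17, contributing 14; the remaining 3 contribute 0. Total contributed: 14.
Dana keeps 14 and receives 2.7 × 14 × 1/17 = 2.22 from the group account, for a payoff of 16.22.

16.22 points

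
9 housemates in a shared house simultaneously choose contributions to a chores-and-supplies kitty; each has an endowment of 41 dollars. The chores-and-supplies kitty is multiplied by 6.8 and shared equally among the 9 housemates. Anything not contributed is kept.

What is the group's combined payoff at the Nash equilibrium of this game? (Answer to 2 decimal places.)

369.00 dollars

Each contributed unit returns 6.8/9 = 0.7556 to its contributor — below 1 — so contributing 0 is dominant for every player. At the Nash equilibrium everyone keeps their 41, and the group total is 9 × 41 = 369.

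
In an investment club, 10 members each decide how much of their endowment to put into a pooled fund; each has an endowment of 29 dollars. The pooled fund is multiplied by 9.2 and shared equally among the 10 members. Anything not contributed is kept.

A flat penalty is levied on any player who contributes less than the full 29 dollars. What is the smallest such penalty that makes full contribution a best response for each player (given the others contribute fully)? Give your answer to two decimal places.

2.32 dollars

Given the others contribute fully, the best deviation is to contribute 0 (any partial contribution still incurs the fine and gives up units whose private return 0.9200 is below 1).
Deviating from 29 to 0 saves 29 dollars but forfeits the deviator's share of the drop in the pooled fund: 9.2/10 × 29 = 26.68.
So the deviation gain is 29 − 26.68 = 2.32, and the fine must be at least 2.32 dollars to wipe it out.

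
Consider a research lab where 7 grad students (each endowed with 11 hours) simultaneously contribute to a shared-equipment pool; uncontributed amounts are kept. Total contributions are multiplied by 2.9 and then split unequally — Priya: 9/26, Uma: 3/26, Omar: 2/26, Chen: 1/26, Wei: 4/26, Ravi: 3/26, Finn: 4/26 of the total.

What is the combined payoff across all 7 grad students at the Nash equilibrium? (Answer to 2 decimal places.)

Player j's private return per contributed unit is 2.9 × (j's share). Contributing is weakly dominant for j when that share is at least 1/2.9 = 0.3448, and contributing 0 is dominant otherwise.
The only share above 0.3448 is Priya's 9/26, contributing 11; the remaining 6 contribute 0. Total contributed: 11.
The shared-equipment pool pays out 2.9 × 11 = 31.90 in total (split across the unequal shares, but the aggregate is all that matters for the group sum).
The 6 free-riders keep 11 each, adding 66. Group total = 66 + 31.90 = 97.90.

97.90 hours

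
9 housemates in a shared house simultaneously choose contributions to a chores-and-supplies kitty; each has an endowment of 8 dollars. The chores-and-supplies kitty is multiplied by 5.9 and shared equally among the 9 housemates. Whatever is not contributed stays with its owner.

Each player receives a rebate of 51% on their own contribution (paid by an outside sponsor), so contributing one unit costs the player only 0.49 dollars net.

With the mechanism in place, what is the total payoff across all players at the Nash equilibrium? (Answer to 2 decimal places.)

461.52 dollars

Under the mechanism each unit contributed yields (5.9/9) / 0.49 = 1.3379 back to its contributor per unit of net cost, which exceeds 1, making full contribution the dominant choice for everyone.
At the Nash equilibrium everyone contributes 8. Group total payoff = 9 × (8 × 0.51 + 5.9 × 8) = 461.52.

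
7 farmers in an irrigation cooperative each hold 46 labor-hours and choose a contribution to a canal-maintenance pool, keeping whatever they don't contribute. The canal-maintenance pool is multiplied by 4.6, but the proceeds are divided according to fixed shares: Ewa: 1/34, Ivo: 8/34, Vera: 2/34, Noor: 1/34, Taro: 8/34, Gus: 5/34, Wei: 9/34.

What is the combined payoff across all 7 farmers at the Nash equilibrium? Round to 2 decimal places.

Each unit j contributes comes back to j as 4.6 × (j's share), so j prefers to contribute only if that share exceeds 1/4.6 = 0.2174; otherwise keeping the unit dominates.
The shares above 0.2174 belong to Ivo, Taro and Wei, contributing 46 each; the remaining 4 contribute 0. Total contributed: 138.
The canal-maintenance pool pays out 4.6 × 138 = 634.80 in total (split across the unequal shares, but the aggregate is all that matters for the group sum).
The 4 free-riders keep 46 each, adding 184. Group total = 184 + 634.80 = 818.80.

818.80 labor-hours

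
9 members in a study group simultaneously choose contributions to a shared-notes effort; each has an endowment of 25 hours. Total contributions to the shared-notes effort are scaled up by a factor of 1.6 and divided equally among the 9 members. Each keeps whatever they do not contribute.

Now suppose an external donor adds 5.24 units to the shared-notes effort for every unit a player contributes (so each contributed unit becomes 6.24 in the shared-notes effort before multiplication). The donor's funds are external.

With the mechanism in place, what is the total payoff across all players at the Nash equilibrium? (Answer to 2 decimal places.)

Under the mechanism each unit contributed yields 1.6 × 6.24 / 9 = 1.1093 back to its contributor per unit of net cost, which exceeds 1, making full contribution the dominant choice for everyone.
At the Nash equilibrium everyone contributes 25. Group total payoff = 1.6 × 6.24 × 225 = 2246.40.

2246.40 hours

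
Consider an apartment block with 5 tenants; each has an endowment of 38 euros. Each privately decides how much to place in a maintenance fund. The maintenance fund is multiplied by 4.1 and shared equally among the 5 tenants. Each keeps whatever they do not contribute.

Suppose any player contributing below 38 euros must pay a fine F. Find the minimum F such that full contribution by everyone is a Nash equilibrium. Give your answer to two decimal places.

Given the others contribute fully, the best deviation is to contribute 0 (any partial contribution still incurs the fine and gives up units whose private return 0.8200 is below 1).
Deviating from 38 to 0 saves 38 euros but forfeits the deviator's share of the drop in the maintenance fund: 4.1/5 × 38 = 31.16.
So the deviation gain is 38 − 31.16 = 6.84, and the fine must be at least 6.84 euros to wipe it out.

6.84 euros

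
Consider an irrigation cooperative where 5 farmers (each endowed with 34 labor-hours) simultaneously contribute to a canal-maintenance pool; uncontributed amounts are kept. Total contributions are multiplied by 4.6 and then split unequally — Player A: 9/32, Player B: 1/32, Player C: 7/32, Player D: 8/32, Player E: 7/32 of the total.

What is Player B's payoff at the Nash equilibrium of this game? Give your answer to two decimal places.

53.55 labor-hours

Each unit j contributes comes back to j as 4.6 × (j's share), so j prefers to contribute only if that share exceeds 1/4.6 = 0.2174; otherwise keeping the unit dominates.
Player A, Player C, Player D and Player E are above the threshold, contributing 34 each; the remaining 1 contribute 0. Total contributed: 136.
Player B keeps 34 and receives 4.6 × 136 × 1/32 = 19.55 from the canal-maintenance pool, for a payoff of 53.55.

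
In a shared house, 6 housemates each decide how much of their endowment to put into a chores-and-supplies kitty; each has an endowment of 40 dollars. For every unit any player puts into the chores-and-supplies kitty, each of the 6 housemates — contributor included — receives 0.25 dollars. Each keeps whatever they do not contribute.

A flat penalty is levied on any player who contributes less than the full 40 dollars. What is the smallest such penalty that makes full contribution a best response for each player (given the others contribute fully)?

30.00 dollars

Given the others contribute fully, the best deviation is to contribute 0 (any partial contribution still incurs the fine and gives up units whose private return 0.25 is below 1).
Deviating from 40 to 0 saves 40 dollars but forfeits the deviator's share of the drop in the chores-and-supplies kitty: 0.25 × 40 = 10.00.
So the deviation gain is 40 − 10.00 = 30.00, and the fine must be at least 30.00 dollars to wipe it out.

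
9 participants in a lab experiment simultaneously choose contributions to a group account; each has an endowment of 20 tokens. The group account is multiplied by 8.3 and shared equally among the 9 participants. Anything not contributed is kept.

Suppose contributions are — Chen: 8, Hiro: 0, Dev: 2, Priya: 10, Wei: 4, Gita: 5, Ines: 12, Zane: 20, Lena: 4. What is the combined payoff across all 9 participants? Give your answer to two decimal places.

654.50 tokens

Total contributed: 8 + 0 + 2 + 10 + 4 + 5 + 12 + 20 + 4 = 65; total kept: 9 × 20 − 65 = 115.
The group account pays out 8.3 × 65 = 539.50 in aggregate.
Group total = 115 + 539.50 = 654.50.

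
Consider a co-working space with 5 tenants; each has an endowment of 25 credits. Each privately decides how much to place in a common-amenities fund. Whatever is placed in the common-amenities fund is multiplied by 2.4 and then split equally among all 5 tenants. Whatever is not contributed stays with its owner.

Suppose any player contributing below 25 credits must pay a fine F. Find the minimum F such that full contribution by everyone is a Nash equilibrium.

13.00 credits

Given the others contribute fully, the best deviation is to contribute 0 (any partial contribution still incurs the fine and gives up units whose private return 0.4800 is below 1).
Deviating from 25 to 0 saves 25 credits but forfeits the deviator's share of the drop in the common-amenities fund: 2.4/5 × 25 = 12.00.
So the deviation gain is 25 − 12.00 = 13.00, and the fine must be at least 13.00 credits to wipe it out.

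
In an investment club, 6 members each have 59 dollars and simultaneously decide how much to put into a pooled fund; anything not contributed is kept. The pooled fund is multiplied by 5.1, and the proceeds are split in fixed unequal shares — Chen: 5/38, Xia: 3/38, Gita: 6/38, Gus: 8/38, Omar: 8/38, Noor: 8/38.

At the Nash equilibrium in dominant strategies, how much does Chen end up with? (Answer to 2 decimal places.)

A player with share s gets back 5.1·s per unit contributed, so full contribution is dominant for anyone with s > 1/5.1 = 0.1961 and zero contribution is dominant for anyone below.
Gus, Omar and Noor clear that bar, contributing 59 each; the remaining 3 contribute 0. Total contributed: 177.
Chen keeps 59 and receives 5.1 × 177 × 5/38 = 118.78 from the pooled fund, for a payoff of 177.78.

177.78 dollars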